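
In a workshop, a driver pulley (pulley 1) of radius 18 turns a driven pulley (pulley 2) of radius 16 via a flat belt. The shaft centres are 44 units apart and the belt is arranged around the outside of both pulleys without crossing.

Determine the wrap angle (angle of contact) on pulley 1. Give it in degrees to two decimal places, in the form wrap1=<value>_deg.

open belt: β = asin((r2−r1)/C) = asin(-2/44) = -2.6053°
wrap1 = π − 2β = 185.2105°
wrap2 = π + 2β = 174.7895°

wrap1=185.21_deg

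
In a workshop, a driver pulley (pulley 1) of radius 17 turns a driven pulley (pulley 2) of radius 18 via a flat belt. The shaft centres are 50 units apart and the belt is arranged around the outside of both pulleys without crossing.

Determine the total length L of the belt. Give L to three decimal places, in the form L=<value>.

L=209.976

open belt: β = asin((r2−r1)/C) = asin(1/50) = 1.1460°
wrap1 = π − 2β = 177.7080°
wrap2 = π + 2β = 182.2920°
tangent length = C·cosβ = 49.9900
L = r1·wrap1 + r2·wrap2 + 2·C·cosβ = 17·3.1016 + 18·3.1816 + 2·49.9900 = 209.9757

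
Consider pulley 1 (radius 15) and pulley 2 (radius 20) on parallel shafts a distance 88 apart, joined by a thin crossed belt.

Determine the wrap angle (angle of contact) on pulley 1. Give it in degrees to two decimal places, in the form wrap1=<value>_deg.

crossed belt: β = asin((r1+r2)/C) = asin(35/88) = 23.4362°
wrap1 = wrap2 = π + 2β = 226.8724°

wrap1=226.87_deg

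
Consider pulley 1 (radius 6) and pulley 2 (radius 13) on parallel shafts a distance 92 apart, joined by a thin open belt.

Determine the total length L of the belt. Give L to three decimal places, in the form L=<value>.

open belt: β = asin((r2−r1)/C) = asin(7/92) = 4.3637°
wrap1 = π − 2β = 171.2726°
wrap2 = π + 2β = 188.7274°
tangent length = C·cosβ = 91.7333
L = r1·wrap1 + r2·wrap2 + 2·C·cosβ = 6·2.9893 + 13·3.2939 + 2·91.7333 = 244.2231

L=244.223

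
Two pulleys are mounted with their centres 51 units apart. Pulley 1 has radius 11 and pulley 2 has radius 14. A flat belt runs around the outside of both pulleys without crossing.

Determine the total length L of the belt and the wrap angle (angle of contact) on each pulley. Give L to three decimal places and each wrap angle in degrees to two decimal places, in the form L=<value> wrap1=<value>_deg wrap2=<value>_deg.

L=180.716 wrap1=173.26_deg wrap2=186.74_deg

open belt: β = asin((r2−r1)/C) = asin(3/51) = 3.3723°
wrap1 = π − 2β = 173.2554°
wrap2 = π + 2β = 186.7446°
tangent length = C·cosβ = 50.9117
L = r1·wrap1 + r2·wrap2 + 2·C·cosβ = 11·3.0239 + 14·3.2593 + 2·50.9117 = 180.7163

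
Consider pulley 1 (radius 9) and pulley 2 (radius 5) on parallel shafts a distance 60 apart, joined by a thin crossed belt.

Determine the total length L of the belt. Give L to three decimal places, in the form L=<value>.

crossed belt: β = asin((r1+r2)/C) = asin(14/60) = 13.4934°
wrap1 = wrap2 = π + 2β = 206.9868°
tangent length = C·cosβ = 58.3438
L = (r1+r2)·wrap + 2·C·cosβ = 14·3.6126 + 2·58.3438 = 167.2640

L=167.264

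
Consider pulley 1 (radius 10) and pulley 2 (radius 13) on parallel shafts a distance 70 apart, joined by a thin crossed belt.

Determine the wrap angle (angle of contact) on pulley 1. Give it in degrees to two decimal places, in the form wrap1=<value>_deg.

wrap1=218.36_deg

crossed belt: β = asin((r1+r2)/C) = asin(23/70) = 19.1821°
wrap1 = wrap2 = π + 2β = 218.3642°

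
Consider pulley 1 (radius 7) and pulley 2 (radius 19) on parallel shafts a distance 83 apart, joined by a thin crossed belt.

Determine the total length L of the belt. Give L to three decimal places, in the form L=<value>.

L=255.895

crossed belt: β = asin((r1+r2)/C) = asin(26/83) = 18.2554°
wrap1 = wrap2 = π + 2β = 216.5108°
tangent length = C·cosβ = 78.8226
L = (r1+r2)·wrap + 2·C·cosβ = 26·3.7788 + 2·78.8226 = 255.8946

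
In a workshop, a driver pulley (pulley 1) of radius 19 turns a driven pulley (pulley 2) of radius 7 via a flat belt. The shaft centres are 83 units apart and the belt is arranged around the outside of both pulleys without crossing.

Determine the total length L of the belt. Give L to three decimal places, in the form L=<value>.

L=249.419

open belt: β = asin((r2−r1)/C) = asin(-12/83) = -8.3129°
wrap1 = π − 2β = 196.6257°
wrap2 = π + 2β = 163.3743°
tangent length = C·cosβ = 82.1279
L = r1·wrap1 + r2·wrap2 + 2·C·cosβ = 19·3.4318 + 7·2.8514 + 2·82.1279 = 249.4194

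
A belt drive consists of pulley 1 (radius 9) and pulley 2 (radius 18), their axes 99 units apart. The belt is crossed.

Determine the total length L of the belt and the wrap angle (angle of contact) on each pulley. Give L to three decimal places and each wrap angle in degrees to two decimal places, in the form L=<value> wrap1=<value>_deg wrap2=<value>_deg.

L=290.233 wrap1=211.65_deg wrap2=211.65_deg

crossed belt: β = asin((r1+r2)/C) = asin(27/99) = 15.8266°
wrap1 = wrap2 = π + 2β = 211.6532°
tangent length = C·cosβ = 95.2470
L = (r1+r2)·wrap + 2·C·cosβ = 27·3.6940 + 2·95.2470 = 290.2333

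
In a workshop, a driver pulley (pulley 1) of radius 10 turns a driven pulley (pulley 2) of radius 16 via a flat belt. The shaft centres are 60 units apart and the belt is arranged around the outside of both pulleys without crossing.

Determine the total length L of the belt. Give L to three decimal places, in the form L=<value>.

open belt: β = asin((r2−r1)/C) = asin(6/60) = 5.7392°
wrap1 = π − 2β = 168.5217°
wrap2 = π + 2β = 191.4783°
tangent length = C·cosβ = 59.6992
L = r1·wrap1 + r2·wrap2 + 2·C·cosβ = 10·2.9413 + 16·3.3419 + 2·59.6992 = 202.2819

L=202.282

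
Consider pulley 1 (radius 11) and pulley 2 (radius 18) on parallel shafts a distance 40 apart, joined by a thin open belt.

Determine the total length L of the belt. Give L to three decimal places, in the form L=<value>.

L=172.334

open belt: β = asin((r2−r1)/C) = asin(7/40) = 10.0787°
wrap1 = π − 2β = 159.8427°
wrap2 = π + 2β = 200.1573°
tangent length = C·cosβ = 39.3827
L = r1·wrap1 + r2·wrap2 + 2·C·cosβ = 11·2.7898 + 18·3.4934 + 2·39.3827 = 172.3343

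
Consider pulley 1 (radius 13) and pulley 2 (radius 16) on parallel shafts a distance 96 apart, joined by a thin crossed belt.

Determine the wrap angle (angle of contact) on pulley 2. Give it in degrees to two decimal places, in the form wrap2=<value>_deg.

wrap2=215.17_deg

crossed belt: β = asin((r1+r2)/C) = asin(29/96) = 17.5828°
wrap1 = wrap2 = π + 2β = 215.1656°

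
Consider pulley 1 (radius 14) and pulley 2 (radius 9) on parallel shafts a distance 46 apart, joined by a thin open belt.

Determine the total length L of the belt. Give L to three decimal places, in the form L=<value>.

open belt: β = asin((r2−r1)/C) = asin(-5/46) = -6.2401°
wrap1 = π − 2β = 192.4803°
wrap2 = π + 2β = 167.5197°
tangent length = C·cosβ = 45.7275
L = r1·wrap1 + r2·wrap2 + 2·C·cosβ = 14·3.3594 + 9·2.9238 + 2·45.7275 = 164.8006

L=164.801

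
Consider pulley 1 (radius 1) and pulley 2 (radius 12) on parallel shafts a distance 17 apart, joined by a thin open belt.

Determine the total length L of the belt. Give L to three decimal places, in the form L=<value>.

open belt: β = asin((r2−r1)/C) = asin(11/17) = 40.3202°
wrap1 = π − 2β = 99.3596°
wrap2 = π + 2β = 260.6404°
tangent length = C·cosβ = 12.9615
L = r1·wrap1 + r2·wrap2 + 2·C·cosβ = 1·1.7342 + 12·4.5490 + 2·12.9615 = 82.2455

L=82.246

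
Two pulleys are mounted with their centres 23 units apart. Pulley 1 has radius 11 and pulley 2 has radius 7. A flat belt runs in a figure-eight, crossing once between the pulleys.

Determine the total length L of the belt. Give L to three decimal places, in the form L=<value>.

crossed belt: β = asin((r1+r2)/C) = asin(18/23) = 51.5000°
wrap1 = wrap2 = π + 2β = 283.0001°
tangent length = C·cosβ = 14.3178
L = (r1+r2)·wrap + 2·C·cosβ = 18·4.9393 + 2·14.3178 = 117.5427

L=117.543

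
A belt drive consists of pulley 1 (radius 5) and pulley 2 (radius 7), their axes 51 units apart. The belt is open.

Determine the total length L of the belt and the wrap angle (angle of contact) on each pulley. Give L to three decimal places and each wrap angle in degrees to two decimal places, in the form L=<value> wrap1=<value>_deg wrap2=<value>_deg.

L=139.778 wrap1=175.51_deg wrap2=184.49_deg

open belt: β = asin((r2−r1)/C) = asin(2/51) = 2.2475°
wrap1 = π − 2β = 175.5051°
wrap2 = π + 2β = 184.4949°
tangent length = C·cosβ = 50.9608
L = r1·wrap1 + r2·wrap2 + 2·C·cosβ = 5·3.0631 + 7·3.2200 + 2·50.9608 = 139.7776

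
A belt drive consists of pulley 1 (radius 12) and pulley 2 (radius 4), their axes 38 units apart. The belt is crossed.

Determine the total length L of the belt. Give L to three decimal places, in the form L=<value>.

crossed belt: β = asin((r1+r2)/C) = asin(16/38) = 24.9011°
wrap1 = wrap2 = π + 2β = 229.8021°
tangent length = C·cosβ = 34.4674
L = (r1+r2)·wrap + 2·C·cosβ = 16·4.0108 + 2·34.4674 = 133.1076

L=133.108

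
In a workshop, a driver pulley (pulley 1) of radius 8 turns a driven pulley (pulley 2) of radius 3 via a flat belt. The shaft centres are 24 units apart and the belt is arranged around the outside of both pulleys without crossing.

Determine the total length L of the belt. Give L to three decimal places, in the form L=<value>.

open belt: β = asin((r2−r1)/C) = asin(-5/24) = -12.0247°
wrap1 = π − 2β = 204.0494°
wrap2 = π + 2β = 155.9506°
tangent length = C·cosβ = 23.4734
L = r1·wrap1 + r2·wrap2 + 2·C·cosβ = 8·3.5613 + 3·2.7219 + 2·23.4734 = 83.6030

L=83.603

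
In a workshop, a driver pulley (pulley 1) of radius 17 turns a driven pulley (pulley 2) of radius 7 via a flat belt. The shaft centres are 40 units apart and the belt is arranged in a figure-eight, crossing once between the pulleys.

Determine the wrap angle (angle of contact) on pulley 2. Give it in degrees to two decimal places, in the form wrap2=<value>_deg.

wrap2=253.74_deg

crossed belt: β = asin((r1+r2)/C) = asin(24/40) = 36.8699°
wrap1 = wrap2 = π + 2β = 253.7398°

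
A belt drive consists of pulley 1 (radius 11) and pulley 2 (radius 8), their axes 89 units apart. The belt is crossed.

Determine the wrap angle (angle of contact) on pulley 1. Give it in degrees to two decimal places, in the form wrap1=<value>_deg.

crossed belt: β = asin((r1+r2)/C) = asin(19/89) = 12.3266°
wrap1 = wrap2 = π + 2β = 204.6531°

wrap1=204.65_deg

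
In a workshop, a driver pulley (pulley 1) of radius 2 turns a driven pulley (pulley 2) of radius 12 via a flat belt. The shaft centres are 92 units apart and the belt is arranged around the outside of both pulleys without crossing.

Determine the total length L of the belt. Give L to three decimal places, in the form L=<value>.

open belt: β = asin((r2−r1)/C) = asin(10/92) = 6.2401°
wrap1 = π − 2β = 167.5197°
wrap2 = π + 2β = 192.4803°
tangent length = C·cosβ = 91.4549
L = r1·wrap1 + r2·wrap2 + 2·C·cosβ = 2·2.9238 + 12·3.3594 + 2·91.4549 = 229.0703

L=229.070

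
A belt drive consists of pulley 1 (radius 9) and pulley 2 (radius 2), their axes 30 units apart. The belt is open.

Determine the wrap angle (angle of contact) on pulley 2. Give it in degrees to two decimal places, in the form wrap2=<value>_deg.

open belt: β = asin((r2−r1)/C) = asin(-7/30) = -13.4934°
wrap1 = π − 2β = 206.9868°
wrap2 = π + 2β = 153.0132°

wrap2=153.01_deg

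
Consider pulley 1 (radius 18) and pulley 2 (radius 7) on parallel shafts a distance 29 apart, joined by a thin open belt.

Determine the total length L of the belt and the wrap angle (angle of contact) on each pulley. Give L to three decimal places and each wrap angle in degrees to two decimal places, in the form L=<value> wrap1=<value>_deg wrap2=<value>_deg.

open belt: β = asin((r2−r1)/C) = asin(-11/29) = -22.2910°
wrap1 = π − 2β = 224.5819°
wrap2 = π + 2β = 135.4181°
tangent length = C·cosβ = 26.8328
L = r1·wrap1 + r2·wrap2 + 2·C·cosβ = 18·3.9197 + 7·2.3635 + 2·26.8328 = 140.7646

L=140.765 wrap1=224.58_deg wrap2=135.42_deg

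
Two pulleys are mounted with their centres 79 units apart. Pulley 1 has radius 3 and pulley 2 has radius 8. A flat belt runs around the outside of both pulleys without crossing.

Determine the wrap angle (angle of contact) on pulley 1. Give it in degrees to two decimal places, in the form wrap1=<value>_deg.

wrap1=172.74_deg

open belt: β = asin((r2−r1)/C) = asin(5/79) = 3.6287°
wrap1 = π − 2β = 172.7425°
wrap2 = π + 2β = 187.2575°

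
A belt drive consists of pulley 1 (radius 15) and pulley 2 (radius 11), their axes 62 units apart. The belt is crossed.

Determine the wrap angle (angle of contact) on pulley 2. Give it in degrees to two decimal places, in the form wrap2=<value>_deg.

crossed belt: β = asin((r1+r2)/C) = asin(26/62) = 24.7939°
wrap1 = wrap2 = π + 2β = 229.5877°

wrap2=229.59_deg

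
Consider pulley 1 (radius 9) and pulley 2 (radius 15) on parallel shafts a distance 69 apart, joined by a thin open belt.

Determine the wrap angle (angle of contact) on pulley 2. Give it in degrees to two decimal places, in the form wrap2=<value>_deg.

open belt: β = asin((r2−r1)/C) = asin(6/69) = 4.9885°
wrap1 = π − 2β = 170.0229°
wrap2 = π + 2β = 189.9771°

wrap2=189.98_deg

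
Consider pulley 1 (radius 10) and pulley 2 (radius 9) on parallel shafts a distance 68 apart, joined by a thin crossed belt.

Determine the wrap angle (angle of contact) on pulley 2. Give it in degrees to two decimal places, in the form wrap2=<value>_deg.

wrap2=212.45_deg

crossed belt: β = asin((r1+r2)/C) = asin(19/68) = 16.2251°
wrap1 = wrap2 = π + 2β = 212.4502°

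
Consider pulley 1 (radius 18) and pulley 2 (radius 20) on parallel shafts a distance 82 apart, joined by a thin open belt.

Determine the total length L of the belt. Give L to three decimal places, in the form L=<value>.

L=283.429

open belt: β = asin((r2−r1)/C) = asin(2/82) = 1.3976°
wrap1 = π − 2β = 177.2048°
wrap2 = π + 2β = 182.7952°
tangent length = C·cosβ = 81.9756
L = r1·wrap1 + r2·wrap2 + 2·C·cosβ = 18·3.0928 + 20·3.1904 + 2·81.9756 = 283.4293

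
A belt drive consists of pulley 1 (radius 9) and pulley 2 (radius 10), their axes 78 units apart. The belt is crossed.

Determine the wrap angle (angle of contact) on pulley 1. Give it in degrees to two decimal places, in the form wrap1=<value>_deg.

wrap1=208.20_deg

crossed belt: β = asin((r1+r2)/C) = asin(19/78) = 14.0985°
wrap1 = wrap2 = π + 2β = 208.1970°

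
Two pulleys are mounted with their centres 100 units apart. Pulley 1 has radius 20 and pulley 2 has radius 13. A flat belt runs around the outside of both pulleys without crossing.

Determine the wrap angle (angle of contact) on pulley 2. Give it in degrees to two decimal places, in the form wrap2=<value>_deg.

wrap2=171.97_deg

open belt: β = asin((r2−r1)/C) = asin(-7/100) = -4.0140°
wrap1 = π − 2β = 188.0280°
wrap2 = π + 2β = 171.9720°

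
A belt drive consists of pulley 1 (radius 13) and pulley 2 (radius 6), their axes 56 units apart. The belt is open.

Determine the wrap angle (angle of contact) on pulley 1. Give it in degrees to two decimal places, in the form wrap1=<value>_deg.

open belt: β = asin((r2−r1)/C) = asin(-7/56) = -7.1808°
wrap1 = π − 2β = 194.3615°
wrap2 = π + 2β = 165.6385°

wrap1=194.36_deg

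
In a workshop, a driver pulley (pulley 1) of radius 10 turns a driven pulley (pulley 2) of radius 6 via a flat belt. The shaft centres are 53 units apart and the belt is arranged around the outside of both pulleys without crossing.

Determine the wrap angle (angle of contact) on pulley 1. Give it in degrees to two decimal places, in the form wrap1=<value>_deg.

wrap1=188.66_deg

open belt: β = asin((r2−r1)/C) = asin(-4/53) = -4.3283°
wrap1 = π − 2β = 188.6567°
wrap2 = π + 2β = 171.3433°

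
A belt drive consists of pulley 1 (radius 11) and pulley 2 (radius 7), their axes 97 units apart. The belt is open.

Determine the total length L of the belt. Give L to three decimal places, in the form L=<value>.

open belt: β = asin((r2−r1)/C) = asin(-4/97) = -2.3634°
wrap1 = π − 2β = 184.7268°
wrap2 = π + 2β = 175.2732°
tangent length = C·cosβ = 96.9175
L = r1·wrap1 + r2·wrap2 + 2·C·cosβ = 11·3.2241 + 7·3.0591 + 2·96.9175 = 250.7136

L=250.714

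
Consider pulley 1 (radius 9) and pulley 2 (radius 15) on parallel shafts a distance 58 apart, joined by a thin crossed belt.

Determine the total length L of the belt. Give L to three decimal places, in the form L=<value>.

crossed belt: β = asin((r1+r2)/C) = asin(24/58) = 24.4433°
wrap1 = wrap2 = π + 2β = 228.8867°
tangent length = C·cosβ = 52.8015
L = (r1+r2)·wrap + 2·C·cosβ = 24·3.9948 + 2·52.8015 = 201.4789

L=201.479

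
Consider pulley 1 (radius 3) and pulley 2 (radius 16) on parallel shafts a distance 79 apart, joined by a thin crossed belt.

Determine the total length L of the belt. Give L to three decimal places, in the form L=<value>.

L=222.282

crossed belt: β = asin((r1+r2)/C) = asin(19/79) = 13.9164°
wrap1 = wrap2 = π + 2β = 207.8329°
tangent length = C·cosβ = 76.6812
L = (r1+r2)·wrap + 2·C·cosβ = 19·3.6274 + 2·76.6812 = 222.2823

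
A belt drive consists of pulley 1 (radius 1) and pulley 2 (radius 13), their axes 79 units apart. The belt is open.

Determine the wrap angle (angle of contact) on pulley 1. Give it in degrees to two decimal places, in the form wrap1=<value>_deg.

open belt: β = asin((r2−r1)/C) = asin(12/79) = 8.7370°
wrap1 = π − 2β = 162.5260°
wrap2 = π + 2β = 197.4740°

wrap1=162.53_deg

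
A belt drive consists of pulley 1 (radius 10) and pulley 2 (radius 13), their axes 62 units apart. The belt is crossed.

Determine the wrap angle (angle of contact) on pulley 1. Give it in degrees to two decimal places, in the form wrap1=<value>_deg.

wrap1=223.55_deg

crossed belt: β = asin((r1+r2)/C) = asin(23/62) = 21.7753°
wrap1 = wrap2 = π + 2β = 223.5506°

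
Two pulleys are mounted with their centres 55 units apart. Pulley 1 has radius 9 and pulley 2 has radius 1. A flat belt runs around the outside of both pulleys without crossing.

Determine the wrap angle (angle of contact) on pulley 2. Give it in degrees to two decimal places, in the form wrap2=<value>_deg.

open belt: β = asin((r2−r1)/C) = asin(-8/55) = -8.3636°
wrap1 = π − 2β = 196.7272°
wrap2 = π + 2β = 163.2728°

wrap2=163.27_deg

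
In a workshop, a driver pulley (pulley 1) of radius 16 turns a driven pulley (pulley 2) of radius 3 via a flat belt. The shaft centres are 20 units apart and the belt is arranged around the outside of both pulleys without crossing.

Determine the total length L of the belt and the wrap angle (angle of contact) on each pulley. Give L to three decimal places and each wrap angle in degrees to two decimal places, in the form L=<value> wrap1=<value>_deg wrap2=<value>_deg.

L=108.485 wrap1=261.08_deg wrap2=98.92_deg

open belt: β = asin((r2−r1)/C) = asin(-13/20) = -40.5416°
wrap1 = π − 2β = 261.0832°
wrap2 = π + 2β = 98.9168°
tangent length = C·cosβ = 15.1987
L = r1·wrap1 + r2·wrap2 + 2·C·cosβ = 16·4.5568 + 3·1.7264 + 2·15.1987 = 108.4848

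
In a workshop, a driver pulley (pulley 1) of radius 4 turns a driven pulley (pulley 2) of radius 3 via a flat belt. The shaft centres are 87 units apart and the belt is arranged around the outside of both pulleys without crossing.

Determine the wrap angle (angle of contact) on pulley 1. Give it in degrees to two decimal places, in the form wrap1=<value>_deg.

wrap1=181.32_deg

open belt: β = asin((r2−r1)/C) = asin(-1/87) = -0.6586°
wrap1 = π − 2β = 181.3172°
wrap2 = π + 2β = 178.6828°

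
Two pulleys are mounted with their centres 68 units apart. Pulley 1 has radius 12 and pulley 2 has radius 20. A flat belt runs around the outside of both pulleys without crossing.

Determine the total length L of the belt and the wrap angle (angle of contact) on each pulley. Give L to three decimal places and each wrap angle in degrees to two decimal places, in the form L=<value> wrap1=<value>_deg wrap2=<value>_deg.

L=237.473 wrap1=166.49_deg wrap2=193.51_deg

open belt: β = asin((r2−r1)/C) = asin(8/68) = 6.7563°
wrap1 = π − 2β = 166.4873°
wrap2 = π + 2β = 193.5127°
tangent length = C·cosβ = 67.5278
L = r1·wrap1 + r2·wrap2 + 2·C·cosβ = 12·2.9058 + 20·3.3774 + 2·67.5278 = 237.4732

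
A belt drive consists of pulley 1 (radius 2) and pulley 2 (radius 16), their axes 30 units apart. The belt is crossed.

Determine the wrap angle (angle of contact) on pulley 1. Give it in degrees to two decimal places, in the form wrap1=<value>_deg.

crossed belt: β = asin((r1+r2)/C) = asin(18/30) = 36.8699°
wrap1 = wrap2 = π + 2β = 253.7398°

wrap1=253.74_deg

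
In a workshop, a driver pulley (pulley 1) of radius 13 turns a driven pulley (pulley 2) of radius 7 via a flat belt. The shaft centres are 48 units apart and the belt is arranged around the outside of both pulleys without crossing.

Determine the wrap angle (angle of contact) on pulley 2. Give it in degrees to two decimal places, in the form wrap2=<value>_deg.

wrap2=165.64_deg

open belt: β = asin((r2−r1)/C) = asin(-6/48) = -7.1808°
wrap1 = π − 2β = 194.3615°
wrap2 = π + 2β = 165.6385°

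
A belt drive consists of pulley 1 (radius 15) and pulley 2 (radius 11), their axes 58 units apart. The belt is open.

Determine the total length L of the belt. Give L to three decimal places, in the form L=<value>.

L=197.957

open belt: β = asin((r2−r1)/C) = asin(-4/58) = -3.9546°
wrap1 = π − 2β = 187.9091°
wrap2 = π + 2β = 172.0909°
tangent length = C·cosβ = 57.8619
L = r1·wrap1 + r2·wrap2 + 2·C·cosβ = 15·3.2796 + 11·3.0036 + 2·57.8619 = 197.9574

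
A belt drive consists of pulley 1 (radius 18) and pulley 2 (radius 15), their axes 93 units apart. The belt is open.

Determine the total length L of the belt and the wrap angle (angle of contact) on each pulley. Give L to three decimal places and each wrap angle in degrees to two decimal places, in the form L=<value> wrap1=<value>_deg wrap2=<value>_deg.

open belt: β = asin((r2−r1)/C) = asin(-3/93) = -1.8486°
wrap1 = π − 2β = 183.6971°
wrap2 = π + 2β = 176.3029°
tangent length = C·cosβ = 92.9516
L = r1·wrap1 + r2·wrap2 + 2·C·cosβ = 18·3.2061 + 15·3.0771 + 2·92.9516 = 289.7693

L=289.769 wrap1=183.70_deg wrap2=176.30_deg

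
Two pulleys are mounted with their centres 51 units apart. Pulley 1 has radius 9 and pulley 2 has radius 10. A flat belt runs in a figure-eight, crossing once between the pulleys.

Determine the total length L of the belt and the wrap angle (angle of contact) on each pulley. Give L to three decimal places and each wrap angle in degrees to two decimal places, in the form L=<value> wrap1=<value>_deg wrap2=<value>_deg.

crossed belt: β = asin((r1+r2)/C) = asin(19/51) = 21.8729°
wrap1 = wrap2 = π + 2β = 223.7458°
tangent length = C·cosβ = 47.3286
L = (r1+r2)·wrap + 2·C·cosβ = 19·3.9051 + 2·47.3286 = 168.8542

L=168.854 wrap1=223.75_deg wrap2=223.75_deg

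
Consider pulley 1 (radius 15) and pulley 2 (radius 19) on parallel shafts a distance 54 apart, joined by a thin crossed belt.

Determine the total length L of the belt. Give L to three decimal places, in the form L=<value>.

L=237.032

crossed belt: β = asin((r1+r2)/C) = asin(34/54) = 39.0228°
wrap1 = wrap2 = π + 2β = 258.0456°
tangent length = C·cosβ = 41.9524
L = (r1+r2)·wrap + 2·C·cosβ = 34·4.5037 + 2·41.9524 = 237.0321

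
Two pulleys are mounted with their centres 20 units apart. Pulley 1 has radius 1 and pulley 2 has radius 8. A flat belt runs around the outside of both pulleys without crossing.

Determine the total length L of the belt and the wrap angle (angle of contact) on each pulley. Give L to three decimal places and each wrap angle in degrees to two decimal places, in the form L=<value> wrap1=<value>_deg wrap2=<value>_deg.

L=70.750 wrap1=139.03_deg wrap2=220.97_deg

open belt: β = asin((r2−r1)/C) = asin(7/20) = 20.4873°
wrap1 = π − 2β = 139.0254°
wrap2 = π + 2β = 220.9746°
tangent length = C·cosβ = 18.7350
L = r1·wrap1 + r2·wrap2 + 2·C·cosβ = 1·2.4265 + 8·3.8567 + 2·18.7350 = 70.7503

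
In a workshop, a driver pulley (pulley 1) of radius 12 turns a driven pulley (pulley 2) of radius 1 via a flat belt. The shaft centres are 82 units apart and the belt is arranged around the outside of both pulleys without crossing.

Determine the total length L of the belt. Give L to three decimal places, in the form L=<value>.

open belt: β = asin((r2−r1)/C) = asin(-11/82) = -7.7093°
wrap1 = π − 2β = 195.4185°
wrap2 = π + 2β = 164.5815°
tangent length = C·cosβ = 81.2588
L = r1·wrap1 + r2·wrap2 + 2·C·cosβ = 12·3.4107 + 1·2.8725 + 2·81.2588 = 206.3185

L=206.319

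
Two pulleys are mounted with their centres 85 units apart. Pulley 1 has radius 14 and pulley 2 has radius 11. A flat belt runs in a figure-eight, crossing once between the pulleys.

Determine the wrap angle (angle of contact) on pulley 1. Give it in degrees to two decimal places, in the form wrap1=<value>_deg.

crossed belt: β = asin((r1+r2)/C) = asin(25/85) = 17.1046°
wrap1 = wrap2 = π + 2β = 214.2093°

wrap1=214.21_deg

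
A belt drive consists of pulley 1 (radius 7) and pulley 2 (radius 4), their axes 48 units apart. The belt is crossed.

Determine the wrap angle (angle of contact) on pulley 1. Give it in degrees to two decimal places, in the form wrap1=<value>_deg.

wrap1=206.50_deg

crossed belt: β = asin((r1+r2)/C) = asin(11/48) = 13.2480°
wrap1 = wrap2 = π + 2β = 206.4960°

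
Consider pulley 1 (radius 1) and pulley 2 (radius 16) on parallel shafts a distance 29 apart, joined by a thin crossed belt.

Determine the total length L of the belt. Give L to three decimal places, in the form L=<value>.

crossed belt: β = asin((r1+r2)/C) = asin(17/29) = 35.8883°
wrap1 = wrap2 = π + 2β = 251.7766°
tangent length = C·cosβ = 23.4947
L = (r1+r2)·wrap + 2·C·cosβ = 17·4.3943 + 2·23.4947 = 121.6930

L=121.693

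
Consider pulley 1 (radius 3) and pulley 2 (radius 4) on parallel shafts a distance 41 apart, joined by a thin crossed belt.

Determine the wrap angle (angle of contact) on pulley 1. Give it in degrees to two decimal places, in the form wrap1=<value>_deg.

crossed belt: β = asin((r1+r2)/C) = asin(7/41) = 9.8304°
wrap1 = wrap2 = π + 2β = 199.6607°

wrap1=199.66_deg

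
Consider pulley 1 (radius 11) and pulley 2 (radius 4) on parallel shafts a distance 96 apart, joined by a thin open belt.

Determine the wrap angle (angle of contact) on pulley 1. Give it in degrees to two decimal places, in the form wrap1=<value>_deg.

wrap1=188.36_deg

open belt: β = asin((r2−r1)/C) = asin(-7/96) = -4.1815°
wrap1 = π − 2β = 188.3631°
wrap2 = π + 2β = 171.6369°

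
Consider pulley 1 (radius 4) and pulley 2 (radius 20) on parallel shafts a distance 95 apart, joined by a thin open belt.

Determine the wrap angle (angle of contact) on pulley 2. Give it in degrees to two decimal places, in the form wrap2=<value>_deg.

wrap2=199.39_deg

open belt: β = asin((r2−r1)/C) = asin(16/95) = 9.6960°
wrap1 = π − 2β = 160.6079°
wrap2 = π + 2β = 199.3921°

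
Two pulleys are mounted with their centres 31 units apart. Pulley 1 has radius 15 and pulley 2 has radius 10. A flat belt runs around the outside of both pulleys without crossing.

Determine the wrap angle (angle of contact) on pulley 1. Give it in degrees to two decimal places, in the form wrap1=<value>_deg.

wrap1=198.56_deg

open belt: β = asin((r2−r1)/C) = asin(-5/31) = -9.2818°
wrap1 = π − 2β = 198.5636°
wrap2 = π + 2β = 161.4364°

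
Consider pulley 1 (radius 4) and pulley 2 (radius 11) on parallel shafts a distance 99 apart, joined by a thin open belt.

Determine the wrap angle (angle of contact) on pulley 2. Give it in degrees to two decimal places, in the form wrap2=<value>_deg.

open belt: β = asin((r2−r1)/C) = asin(7/99) = 4.0546°
wrap1 = π − 2β = 171.8908°
wrap2 = π + 2β = 188.1092°

wrap2=188.11_deg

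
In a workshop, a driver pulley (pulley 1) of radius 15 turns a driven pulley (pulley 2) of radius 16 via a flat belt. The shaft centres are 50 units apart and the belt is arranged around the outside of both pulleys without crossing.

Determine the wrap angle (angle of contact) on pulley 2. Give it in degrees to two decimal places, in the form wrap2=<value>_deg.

wrap2=182.29_deg

open belt: β = asin((r2−r1)/C) = asin(1/50) = 1.1460°
wrap1 = π − 2β = 177.7080°
wrap2 = π + 2β = 182.2920°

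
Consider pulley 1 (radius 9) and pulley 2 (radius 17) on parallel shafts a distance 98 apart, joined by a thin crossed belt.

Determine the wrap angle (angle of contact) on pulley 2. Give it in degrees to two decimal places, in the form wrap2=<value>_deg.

wrap2=210.77_deg

crossed belt: β = asin((r1+r2)/C) = asin(26/98) = 15.3851°
wrap1 = wrap2 = π + 2β = 210.7703°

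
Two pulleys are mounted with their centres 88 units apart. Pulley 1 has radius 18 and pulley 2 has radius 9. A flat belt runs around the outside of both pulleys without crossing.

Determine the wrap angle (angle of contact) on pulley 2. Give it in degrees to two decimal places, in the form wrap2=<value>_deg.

wrap2=168.26_deg

open belt: β = asin((r2−r1)/C) = asin(-9/88) = -5.8701°
wrap1 = π − 2β = 191.7401°
wrap2 = π + 2β = 168.2599°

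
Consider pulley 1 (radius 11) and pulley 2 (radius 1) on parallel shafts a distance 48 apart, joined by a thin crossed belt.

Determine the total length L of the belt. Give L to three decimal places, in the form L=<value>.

crossed belt: β = asin((r1+r2)/C) = asin(12/48) = 14.4775°
wrap1 = wrap2 = π + 2β = 208.9550°
tangent length = C·cosβ = 46.4758
L = (r1+r2)·wrap + 2·C·cosβ = 12·3.6470 + 2·46.4758 = 136.7150

L=136.715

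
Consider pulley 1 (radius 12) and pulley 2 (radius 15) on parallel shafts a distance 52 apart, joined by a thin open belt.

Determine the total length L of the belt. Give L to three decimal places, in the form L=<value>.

open belt: β = asin((r2−r1)/C) = asin(3/52) = 3.3074°
wrap1 = π − 2β = 173.3853°
wrap2 = π + 2β = 186.6147°
tangent length = C·cosβ = 51.9134
L = r1·wrap1 + r2·wrap2 + 2·C·cosβ = 12·3.0261 + 15·3.2570 + 2·51.9134 = 188.9961

L=188.996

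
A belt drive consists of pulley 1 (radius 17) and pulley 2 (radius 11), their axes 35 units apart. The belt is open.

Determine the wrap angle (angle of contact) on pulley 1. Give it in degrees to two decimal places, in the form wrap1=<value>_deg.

open belt: β = asin((r2−r1)/C) = asin(-6/35) = -9.8709°
wrap1 = π − 2β = 199.7418°
wrap2 = π + 2β = 160.2582°

wrap1=199.74_deg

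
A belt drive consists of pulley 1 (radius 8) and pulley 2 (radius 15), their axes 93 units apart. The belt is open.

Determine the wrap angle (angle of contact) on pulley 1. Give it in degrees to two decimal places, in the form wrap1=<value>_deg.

open belt: β = asin((r2−r1)/C) = asin(7/93) = 4.3167°
wrap1 = π − 2β = 171.3667°
wrap2 = π + 2β = 188.6333°

wrap1=171.37_deg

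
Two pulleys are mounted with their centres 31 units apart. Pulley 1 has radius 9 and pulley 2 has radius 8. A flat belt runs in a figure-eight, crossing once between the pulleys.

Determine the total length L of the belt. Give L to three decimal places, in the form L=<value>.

L=124.988

crossed belt: β = asin((r1+r2)/C) = asin(17/31) = 33.2564°
wrap1 = wrap2 = π + 2β = 246.5129°
tangent length = C·cosβ = 25.9230
L = (r1+r2)·wrap + 2·C·cosβ = 17·4.3025 + 2·25.9230 = 124.9878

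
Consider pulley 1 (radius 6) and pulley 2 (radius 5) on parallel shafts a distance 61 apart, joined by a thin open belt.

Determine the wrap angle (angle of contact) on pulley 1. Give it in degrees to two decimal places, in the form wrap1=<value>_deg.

wrap1=181.88_deg

open belt: β = asin((r2−r1)/C) = asin(-1/61) = -0.9393°
wrap1 = π − 2β = 181.8786°
wrap2 = π + 2β = 178.1214°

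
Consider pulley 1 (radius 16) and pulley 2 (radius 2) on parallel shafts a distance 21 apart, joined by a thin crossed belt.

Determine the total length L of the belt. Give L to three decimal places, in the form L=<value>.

L=115.251

crossed belt: β = asin((r1+r2)/C) = asin(18/21) = 58.9973°
wrap1 = wrap2 = π + 2β = 297.9946°
tangent length = C·cosβ = 10.8167
L = (r1+r2)·wrap + 2·C·cosβ = 18·5.2010 + 2·10.8167 = 115.2511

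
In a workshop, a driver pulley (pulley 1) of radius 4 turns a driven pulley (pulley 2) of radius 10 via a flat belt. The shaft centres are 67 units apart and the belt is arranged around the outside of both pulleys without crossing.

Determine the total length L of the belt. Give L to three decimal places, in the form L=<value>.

open belt: β = asin((r2−r1)/C) = asin(6/67) = 5.1378°
wrap1 = π − 2β = 169.7243°
wrap2 = π + 2β = 190.2757°
tangent length = C·cosβ = 66.7308
L = r1·wrap1 + r2·wrap2 + 2·C·cosβ = 4·2.9622 + 10·3.3209 + 2·66.7308 = 178.5200

L=178.520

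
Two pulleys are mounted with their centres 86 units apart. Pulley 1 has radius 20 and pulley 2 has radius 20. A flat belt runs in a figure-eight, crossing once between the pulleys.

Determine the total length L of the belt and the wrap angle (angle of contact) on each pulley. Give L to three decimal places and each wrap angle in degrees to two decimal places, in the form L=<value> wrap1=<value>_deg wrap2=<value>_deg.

crossed belt: β = asin((r1+r2)/C) = asin(40/86) = 27.7177°
wrap1 = wrap2 = π + 2β = 235.4355°
tangent length = C·cosβ = 76.1315
L = (r1+r2)·wrap + 2·C·cosβ = 40·4.1091 + 2·76.1315 = 316.6279

L=316.628 wrap1=235.44_deg wrap2=235.44_deg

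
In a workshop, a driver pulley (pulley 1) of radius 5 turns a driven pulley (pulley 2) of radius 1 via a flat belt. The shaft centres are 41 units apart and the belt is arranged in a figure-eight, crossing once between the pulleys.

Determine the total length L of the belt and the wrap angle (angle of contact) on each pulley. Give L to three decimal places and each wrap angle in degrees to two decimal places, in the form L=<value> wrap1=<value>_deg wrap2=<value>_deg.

L=101.729 wrap1=196.83_deg wrap2=196.83_deg

crossed belt: β = asin((r1+r2)/C) = asin(6/41) = 8.4150°
wrap1 = wrap2 = π + 2β = 196.8299°
tangent length = C·cosβ = 40.5586
L = (r1+r2)·wrap + 2·C·cosβ = 6·3.4353 + 2·40.5586 = 101.7292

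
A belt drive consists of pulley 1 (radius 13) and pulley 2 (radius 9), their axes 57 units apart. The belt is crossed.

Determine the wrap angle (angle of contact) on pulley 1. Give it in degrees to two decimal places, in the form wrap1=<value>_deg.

wrap1=225.41_deg

crossed belt: β = asin((r1+r2)/C) = asin(22/57) = 22.7037°
wrap1 = wrap2 = π + 2β = 225.4073°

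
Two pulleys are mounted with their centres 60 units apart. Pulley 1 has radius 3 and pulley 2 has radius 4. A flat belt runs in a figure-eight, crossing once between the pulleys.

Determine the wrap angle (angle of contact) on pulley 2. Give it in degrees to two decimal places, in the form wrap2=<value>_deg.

crossed belt: β = asin((r1+r2)/C) = asin(7/60) = 6.6998°
wrap1 = wrap2 = π + 2β = 193.3995°

wrap2=193.40_deg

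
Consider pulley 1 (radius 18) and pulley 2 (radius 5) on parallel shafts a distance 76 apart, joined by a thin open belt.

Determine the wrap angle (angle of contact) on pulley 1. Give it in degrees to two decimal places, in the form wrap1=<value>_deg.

open belt: β = asin((r2−r1)/C) = asin(-13/76) = -9.8490°
wrap1 = π − 2β = 199.6981°
wrap2 = π + 2β = 160.3019°

wrap1=199.70_deg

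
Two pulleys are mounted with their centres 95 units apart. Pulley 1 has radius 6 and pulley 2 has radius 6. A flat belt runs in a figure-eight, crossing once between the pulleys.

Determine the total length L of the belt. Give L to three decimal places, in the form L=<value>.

crossed belt: β = asin((r1+r2)/C) = asin(12/95) = 7.2567°
wrap1 = wrap2 = π + 2β = 194.5135°
tangent length = C·cosβ = 94.2391
L = (r1+r2)·wrap + 2·C·cosβ = 12·3.3949 + 2·94.2391 = 229.2169

L=229.217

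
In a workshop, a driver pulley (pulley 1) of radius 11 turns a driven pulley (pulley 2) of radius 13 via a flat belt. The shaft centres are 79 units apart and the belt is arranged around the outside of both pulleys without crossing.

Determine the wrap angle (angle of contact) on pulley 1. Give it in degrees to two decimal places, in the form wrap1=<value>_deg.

open belt: β = asin((r2−r1)/C) = asin(2/79) = 1.4507°
wrap1 = π − 2β = 177.0986°
wrap2 = π + 2β = 182.9014°

wrap1=177.10_deg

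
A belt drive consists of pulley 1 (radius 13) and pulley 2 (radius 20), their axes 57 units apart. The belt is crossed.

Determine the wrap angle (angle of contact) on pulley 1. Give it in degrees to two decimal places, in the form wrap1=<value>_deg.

wrap1=250.75_deg

crossed belt: β = asin((r1+r2)/C) = asin(33/57) = 35.3765°
wrap1 = wrap2 = π + 2β = 250.7531°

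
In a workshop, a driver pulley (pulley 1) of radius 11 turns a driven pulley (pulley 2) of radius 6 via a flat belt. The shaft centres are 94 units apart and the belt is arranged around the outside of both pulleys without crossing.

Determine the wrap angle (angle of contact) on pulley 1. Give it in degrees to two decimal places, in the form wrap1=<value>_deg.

open belt: β = asin((r2−r1)/C) = asin(-5/94) = -3.0491°
wrap1 = π − 2β = 186.0982°
wrap2 = π + 2β = 173.9018°

wrap1=186.10_deg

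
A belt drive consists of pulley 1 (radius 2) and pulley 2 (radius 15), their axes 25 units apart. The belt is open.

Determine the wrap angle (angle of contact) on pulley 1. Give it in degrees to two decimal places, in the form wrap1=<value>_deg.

wrap1=117.34_deg

open belt: β = asin((r2−r1)/C) = asin(13/25) = 31.3323°
wrap1 = π − 2β = 117.3355°
wrap2 = π + 2β = 242.6645°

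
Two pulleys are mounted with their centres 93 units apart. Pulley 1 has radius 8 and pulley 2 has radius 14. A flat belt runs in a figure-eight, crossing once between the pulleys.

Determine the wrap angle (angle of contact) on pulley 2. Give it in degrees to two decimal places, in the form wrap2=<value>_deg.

wrap2=207.37_deg

crossed belt: β = asin((r1+r2)/C) = asin(22/93) = 13.6835°
wrap1 = wrap2 = π + 2β = 207.3671°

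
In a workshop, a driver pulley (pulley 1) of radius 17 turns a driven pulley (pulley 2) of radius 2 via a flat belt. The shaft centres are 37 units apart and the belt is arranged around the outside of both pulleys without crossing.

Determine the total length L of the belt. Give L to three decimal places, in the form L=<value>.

open belt: β = asin((r2−r1)/C) = asin(-15/37) = -23.9165°
wrap1 = π − 2β = 227.8331°
wrap2 = π + 2β = 132.1669°
tangent length = C·cosβ = 33.8231
L = r1·wrap1 + r2·wrap2 + 2·C·cosβ = 17·3.9764 + 2·2.3067 + 2·33.8231 = 139.8591

L=139.859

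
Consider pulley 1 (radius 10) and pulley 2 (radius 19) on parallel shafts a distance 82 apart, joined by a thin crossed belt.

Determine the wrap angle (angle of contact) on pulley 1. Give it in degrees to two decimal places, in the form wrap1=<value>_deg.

wrap1=221.42_deg

crossed belt: β = asin((r1+r2)/C) = asin(29/82) = 20.7113°
wrap1 = wrap2 = π + 2β = 221.4225°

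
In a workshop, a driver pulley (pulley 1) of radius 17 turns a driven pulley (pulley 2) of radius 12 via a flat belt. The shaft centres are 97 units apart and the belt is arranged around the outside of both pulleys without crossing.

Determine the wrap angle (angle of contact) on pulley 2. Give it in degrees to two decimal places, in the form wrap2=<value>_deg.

wrap2=174.09_deg

open belt: β = asin((r2−r1)/C) = asin(-5/97) = -2.9547°
wrap1 = π − 2β = 185.9094°
wrap2 = π + 2β = 174.0906°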